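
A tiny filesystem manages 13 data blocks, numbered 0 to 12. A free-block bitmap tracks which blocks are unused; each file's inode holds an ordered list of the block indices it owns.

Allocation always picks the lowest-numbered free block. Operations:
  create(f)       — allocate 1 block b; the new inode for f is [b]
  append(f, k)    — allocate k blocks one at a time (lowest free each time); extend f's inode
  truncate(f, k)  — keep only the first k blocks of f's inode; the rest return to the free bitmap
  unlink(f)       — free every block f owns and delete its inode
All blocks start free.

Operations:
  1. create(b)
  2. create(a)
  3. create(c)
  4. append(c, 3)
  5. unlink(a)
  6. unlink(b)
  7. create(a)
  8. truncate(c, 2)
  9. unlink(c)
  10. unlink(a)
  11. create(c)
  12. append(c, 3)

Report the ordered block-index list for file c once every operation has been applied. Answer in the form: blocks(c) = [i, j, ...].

  1. create(b)  ⇒  F............  {b→[0]}
  2. create(a)  ⇒  FF...........  {a→[1]; b→[0]}
  3. create(c)  ⇒  FFF..........  {a→[1]; b→[0]; c→[2]}
  4. append(c, 3)  ⇒  FFFFFF.......  {a→[1]; b→[0]; c→[2, 3, 4, 5]}
  5. unlink(a)  ⇒  F.FFFF.......  {b→[0]; c→[2, 3, 4, 5]}
  6. unlink(b)  ⇒  ..FFFF.......  {c→[2, 3, 4, 5]}
  7. create(a)  ⇒  F.FFFF.......  {a→[0]; c→[2, 3, 4, 5]}
  8. truncate(c, 2)  ⇒  F.FF.........  {a→[0]; c→[2, 3]}
  9. unlink(c)  ⇒  F............  {a→[0]}
  10. unlink(a)  ⇒  .............  {}
  11. create(c)  ⇒  F............  {c→[0]}
  12. append(c, 3)  ⇒  FFFF.........  {c→[0, 1, 2, 3]}

blocks(c) = [0, 1, 2, 3]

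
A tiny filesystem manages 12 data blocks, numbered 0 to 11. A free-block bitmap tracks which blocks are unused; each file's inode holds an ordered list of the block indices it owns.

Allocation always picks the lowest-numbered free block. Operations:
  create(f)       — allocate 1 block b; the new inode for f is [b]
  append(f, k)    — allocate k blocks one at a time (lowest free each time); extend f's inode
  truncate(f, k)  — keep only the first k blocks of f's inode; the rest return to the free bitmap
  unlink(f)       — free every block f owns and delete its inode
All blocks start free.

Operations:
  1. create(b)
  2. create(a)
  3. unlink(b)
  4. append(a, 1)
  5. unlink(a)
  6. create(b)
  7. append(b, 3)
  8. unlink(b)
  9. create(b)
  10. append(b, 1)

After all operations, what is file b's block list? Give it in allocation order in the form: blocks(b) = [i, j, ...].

after create(b) → b:[0]  free=[F...........]
after create(a) → a:[1], b:[0]  free=[FF..........]
after unlink(b) → a:[1]  free=[.F..........]
after append(a, 1) → a:[1, 0]  free=[FF..........]
after unlink(a) →   free=[............]
after create(b) → b:[0]  free=[F...........]
after append(b, 3) → b:[0, 1, 2, 3]  free=[FFFF........]
after unlink(b) →   free=[............]
after create(b) → b:[0]  free=[F...........]
after append(b, 1) → b:[0, 1]  free=[FF..........]

blocks(b) = [0, 1]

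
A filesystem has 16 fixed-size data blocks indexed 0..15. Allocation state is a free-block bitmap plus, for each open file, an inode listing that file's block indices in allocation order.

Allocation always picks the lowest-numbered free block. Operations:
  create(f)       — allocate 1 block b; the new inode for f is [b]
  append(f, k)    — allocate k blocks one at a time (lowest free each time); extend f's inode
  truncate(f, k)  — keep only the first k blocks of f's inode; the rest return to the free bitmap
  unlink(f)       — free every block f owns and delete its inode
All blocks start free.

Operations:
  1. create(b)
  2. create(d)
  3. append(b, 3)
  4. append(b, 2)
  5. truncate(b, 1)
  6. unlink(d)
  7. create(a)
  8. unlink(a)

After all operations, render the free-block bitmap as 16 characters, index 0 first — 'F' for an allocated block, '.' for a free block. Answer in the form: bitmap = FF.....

create(b): bitmap=F............... | b=[0]
create(d): bitmap=FF.............. | b=[0] d=[1]
append(b, 3): bitmap=FFFFF........... | b=[0, 2, 3, 4] d=[1]
append(b, 2): bitmap=FFFFFFF......... | b=[0, 2, 3, 4, 5, 6] d=[1]
truncate(b, 1): bitmap=FF.............. | b=[0] d=[1]
unlink(d): bitmap=F............... | b=[0]
create(a): bitmap=FF.............. | a=[1] b=[0]
unlink(a): bitmap=F............... | b=[0]

bitmap = F...............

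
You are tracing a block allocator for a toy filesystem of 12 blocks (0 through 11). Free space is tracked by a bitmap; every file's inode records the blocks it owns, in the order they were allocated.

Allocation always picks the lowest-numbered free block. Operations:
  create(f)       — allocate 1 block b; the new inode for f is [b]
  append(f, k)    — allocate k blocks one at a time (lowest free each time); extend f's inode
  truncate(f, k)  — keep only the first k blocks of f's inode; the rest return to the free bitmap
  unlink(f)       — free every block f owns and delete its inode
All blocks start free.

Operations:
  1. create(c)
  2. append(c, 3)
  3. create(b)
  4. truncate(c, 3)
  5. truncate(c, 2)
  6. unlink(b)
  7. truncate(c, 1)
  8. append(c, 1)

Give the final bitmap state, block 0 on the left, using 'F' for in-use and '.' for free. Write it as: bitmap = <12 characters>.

bitmap = FF..........

after create(c) → c:[0]  free=[F...........]
after append(c, 3) → c:[0, 1, 2, 3]  free=[FFFF........]
after create(b) → b:[4], c:[0, 1, 2, 3]  free=[FFFFF.......]
after truncate(c, 3) → b:[4], c:[0, 1, 2]  free=[FFF.F.......]
after truncate(c, 2) → b:[4], c:[0, 1]  free=[FF..F.......]
after unlink(b) → c:[0, 1]  free=[FF..........]
after truncate(c, 1) → c:[0]  free=[F...........]
after append(c, 1) → c:[0, 1]  free=[FF..........]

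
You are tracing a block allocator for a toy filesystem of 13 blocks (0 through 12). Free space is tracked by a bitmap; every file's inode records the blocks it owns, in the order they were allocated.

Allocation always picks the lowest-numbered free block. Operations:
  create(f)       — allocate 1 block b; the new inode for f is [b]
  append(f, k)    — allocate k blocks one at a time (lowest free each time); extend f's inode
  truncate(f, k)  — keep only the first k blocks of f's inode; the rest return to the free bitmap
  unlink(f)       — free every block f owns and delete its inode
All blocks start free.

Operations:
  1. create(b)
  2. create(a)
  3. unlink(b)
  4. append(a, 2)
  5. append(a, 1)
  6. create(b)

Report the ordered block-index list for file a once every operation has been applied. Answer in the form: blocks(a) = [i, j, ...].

blocks(a) = [1, 0, 2, 3]

  1. create(b)  ⇒  F............  {b→[0]}
  2. create(a)  ⇒  FF...........  {a→[1]; b→[0]}
  3. unlink(b)  ⇒  .F...........  {a→[1]}
  4. append(a, 2)  ⇒  FFF..........  {a→[1, 0, 2]}
  5. append(a, 1)  ⇒  FFFF.........  {a→[1, 0, 2, 3]}
  6. create(b)  ⇒  FFFFF........  {a→[1, 0, 2, 3]; b→[4]}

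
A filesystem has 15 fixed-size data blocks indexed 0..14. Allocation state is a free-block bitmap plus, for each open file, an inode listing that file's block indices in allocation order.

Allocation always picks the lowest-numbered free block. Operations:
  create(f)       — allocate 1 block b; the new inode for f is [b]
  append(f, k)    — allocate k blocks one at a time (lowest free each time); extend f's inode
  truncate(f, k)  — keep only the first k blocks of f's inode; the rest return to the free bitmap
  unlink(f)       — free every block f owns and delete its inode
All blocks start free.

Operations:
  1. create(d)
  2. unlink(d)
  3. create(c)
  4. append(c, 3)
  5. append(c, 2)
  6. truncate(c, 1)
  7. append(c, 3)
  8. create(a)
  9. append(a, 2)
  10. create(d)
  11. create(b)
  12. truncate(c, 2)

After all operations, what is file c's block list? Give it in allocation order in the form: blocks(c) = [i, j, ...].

  1. create(d)  ⇒  F..............  {d→[0]}
  2. unlink(d)  ⇒  ...............  {}
  3. create(c)  ⇒  F..............  {c→[0]}
  4. append(c, 3)  ⇒  FFFF...........  {c→[0, 1, 2, 3]}
  5. append(c, 2)  ⇒  FFFFFF.........  {c→[0, 1, 2, 3, 4, 5]}
  6. truncate(c, 1)  ⇒  F..............  {c→[0]}
  7. append(c, 3)  ⇒  FFFF...........  {c→[0, 1, 2, 3]}
  8. create(a)  ⇒  FFFFF..........  {a→[4]; c→[0, 1, 2, 3]}
  9. append(a, 2)  ⇒  FFFFFFF........  {a→[4, 5, 6]; c→[0, 1, 2, 3]}
  10. create(d)  ⇒  FFFFFFFF.......  {a→[4, 5, 6]; c→[0, 1, 2, 3]; d→[7]}
  11. create(b)  ⇒  FFFFFFFFF......  {a→[4, 5, 6]; b→[8]; c→[0, 1, 2, 3]; d→[7]}
  12. truncate(c, 2)  ⇒  FF..FFFFF......  {a→[4, 5, 6]; b→[8]; c→[0, 1]; d→[7]}

blocks(c) = [0, 1]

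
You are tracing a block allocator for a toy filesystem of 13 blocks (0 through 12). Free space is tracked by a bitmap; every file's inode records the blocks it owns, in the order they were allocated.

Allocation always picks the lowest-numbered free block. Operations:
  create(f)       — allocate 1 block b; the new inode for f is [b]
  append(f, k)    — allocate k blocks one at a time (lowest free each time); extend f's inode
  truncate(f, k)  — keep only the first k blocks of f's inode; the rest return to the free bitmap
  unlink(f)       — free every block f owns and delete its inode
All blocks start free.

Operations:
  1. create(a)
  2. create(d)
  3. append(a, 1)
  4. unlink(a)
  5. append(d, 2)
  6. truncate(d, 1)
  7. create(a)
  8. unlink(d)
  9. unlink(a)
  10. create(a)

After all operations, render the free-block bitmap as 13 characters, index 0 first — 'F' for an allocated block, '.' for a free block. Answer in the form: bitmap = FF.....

after create(a) → a:[0]  free=[F............]
after create(d) → a:[0], d:[1]  free=[FF...........]
after append(a, 1) → a:[0, 2], d:[1]  free=[FFF..........]
after unlink(a) → d:[1]  free=[.F...........]
after append(d, 2) → d:[1, 0, 2]  free=[FFF..........]
after truncate(d, 1) → d:[1]  free=[.F...........]
after create(a) → a:[0], d:[1]  free=[FF...........]
after unlink(d) → a:[0]  free=[F............]
after unlink(a) →   free=[.............]
after create(a) → a:[0]  free=[F............]

bitmap = F............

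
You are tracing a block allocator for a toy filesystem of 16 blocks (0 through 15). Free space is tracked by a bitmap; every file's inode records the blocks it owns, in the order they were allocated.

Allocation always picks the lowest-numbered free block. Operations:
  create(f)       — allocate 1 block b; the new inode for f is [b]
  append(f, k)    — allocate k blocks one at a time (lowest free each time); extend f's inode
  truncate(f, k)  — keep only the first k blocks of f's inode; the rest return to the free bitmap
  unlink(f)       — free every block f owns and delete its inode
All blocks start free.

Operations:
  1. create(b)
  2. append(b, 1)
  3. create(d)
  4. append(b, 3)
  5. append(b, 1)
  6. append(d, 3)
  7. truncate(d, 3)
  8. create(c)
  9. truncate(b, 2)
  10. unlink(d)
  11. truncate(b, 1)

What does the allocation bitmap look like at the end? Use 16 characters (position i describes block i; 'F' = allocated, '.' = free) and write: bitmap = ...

bitmap = F........F......

[1] create(b) — b=0 (map F...............)
[2] append(b, 1) — b=0,1 (map FF..............)
[3] create(d) — b=0,1 d=2 (map FFF.............)
[4] append(b, 3) — b=0,1,3,4,5 d=2 (map FFFFFF..........)
[5] append(b, 1) — b=0,1,3,4,5,6 d=2 (map FFFFFFF.........)
[6] append(d, 3) — b=0,1,3,4,5,6 d=2,7,8,9 (map FFFFFFFFFF......)
[7] truncate(d, 3) — b=0,1,3,4,5,6 d=2,7,8 (map FFFFFFFFF.......)
[8] create(c) — b=0,1,3,4,5,6 c=9 d=2,7,8 (map FFFFFFFFFF......)
[9] truncate(b, 2) — b=0,1 c=9 d=2,7,8 (map FFF....FFF......)
[10] unlink(d) — b=0,1 c=9 (map FF.......F......)
[11] truncate(b, 1) — b=0 c=9 (map F........F......)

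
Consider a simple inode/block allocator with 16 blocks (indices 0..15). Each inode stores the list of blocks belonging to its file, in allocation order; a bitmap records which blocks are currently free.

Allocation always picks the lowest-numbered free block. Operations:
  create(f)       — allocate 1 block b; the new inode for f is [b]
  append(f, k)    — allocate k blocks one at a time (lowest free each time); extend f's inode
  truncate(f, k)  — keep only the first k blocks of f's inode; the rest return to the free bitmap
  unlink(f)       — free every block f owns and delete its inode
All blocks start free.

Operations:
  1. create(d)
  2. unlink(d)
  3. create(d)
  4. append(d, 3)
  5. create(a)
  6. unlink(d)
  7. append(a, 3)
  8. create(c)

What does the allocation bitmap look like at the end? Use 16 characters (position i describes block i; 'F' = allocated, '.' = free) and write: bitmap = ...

bitmap = FFFFF...........

after create(d) → d:[0]  free=[F...............]
after unlink(d) →   free=[................]
after create(d) → d:[0]  free=[F...............]
after append(d, 3) → d:[0, 1, 2, 3]  free=[FFFF............]
after create(a) → a:[4], d:[0, 1, 2, 3]  free=[FFFFF...........]
after unlink(d) → a:[4]  free=[....F...........]
after append(a, 3) → a:[4, 0, 1, 2]  free=[FFF.F...........]
after create(c) → a:[4, 0, 1, 2], c:[3]  free=[FFFFF...........]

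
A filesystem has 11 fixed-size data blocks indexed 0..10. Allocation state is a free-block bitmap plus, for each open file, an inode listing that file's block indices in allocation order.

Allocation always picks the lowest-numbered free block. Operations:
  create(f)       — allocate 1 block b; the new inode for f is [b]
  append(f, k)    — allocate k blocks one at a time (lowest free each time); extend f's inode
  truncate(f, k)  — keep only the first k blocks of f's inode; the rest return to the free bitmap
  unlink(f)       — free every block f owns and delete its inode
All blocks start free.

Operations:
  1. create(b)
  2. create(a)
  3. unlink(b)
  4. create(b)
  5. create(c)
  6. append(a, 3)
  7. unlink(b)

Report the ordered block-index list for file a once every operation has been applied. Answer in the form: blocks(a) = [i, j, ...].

blocks(a) = [1, 3, 4, 5]

[1] create(b) — b=0 (map F..........)
[2] create(a) — a=1 b=0 (map FF.........)
[3] unlink(b) — a=1 (map .F.........)
[4] create(b) — a=1 b=0 (map FF.........)
[5] create(c) — a=1 b=0 c=2 (map FFF........)
[6] append(a, 3) — a=1,3,4,5 b=0 c=2 (map FFFFFF.....)
[7] unlink(b) — a=1,3,4,5 c=2 (map .FFFFF.....)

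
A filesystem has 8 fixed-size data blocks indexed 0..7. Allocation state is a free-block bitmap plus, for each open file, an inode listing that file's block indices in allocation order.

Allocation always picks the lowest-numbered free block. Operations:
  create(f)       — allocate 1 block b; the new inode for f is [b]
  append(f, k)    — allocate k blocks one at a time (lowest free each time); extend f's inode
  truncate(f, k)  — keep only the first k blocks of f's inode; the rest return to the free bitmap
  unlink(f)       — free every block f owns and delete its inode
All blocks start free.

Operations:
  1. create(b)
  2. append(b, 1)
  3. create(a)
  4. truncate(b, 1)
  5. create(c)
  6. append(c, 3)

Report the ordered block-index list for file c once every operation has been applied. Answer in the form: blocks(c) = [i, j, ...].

blocks(c) = [1, 3, 4, 5]

after create(b) → b:[0]  free=[F.......]
after append(b, 1) → b:[0, 1]  free=[FF......]
after create(a) → a:[2], b:[0, 1]  free=[FFF.....]
after truncate(b, 1) → a:[2], b:[0]  free=[F.F.....]
after create(c) → a:[2], b:[0], c:[1]  free=[FFF.....]
after append(c, 3) → a:[2], b:[0], c:[1, 3, 4, 5]  free=[FFFFFF..]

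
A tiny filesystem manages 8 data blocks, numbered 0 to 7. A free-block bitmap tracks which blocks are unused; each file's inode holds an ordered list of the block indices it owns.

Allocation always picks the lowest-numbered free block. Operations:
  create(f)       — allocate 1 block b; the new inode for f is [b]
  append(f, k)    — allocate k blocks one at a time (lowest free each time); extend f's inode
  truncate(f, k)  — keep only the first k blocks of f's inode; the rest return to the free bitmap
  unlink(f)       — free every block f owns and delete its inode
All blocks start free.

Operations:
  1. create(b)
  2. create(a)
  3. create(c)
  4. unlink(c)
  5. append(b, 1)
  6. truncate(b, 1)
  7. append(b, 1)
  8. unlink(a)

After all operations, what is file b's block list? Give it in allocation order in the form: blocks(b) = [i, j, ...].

[1] create(b) — b=0 (map F.......)
[2] create(a) — a=1 b=0 (map FF......)
[3] create(c) — a=1 b=0 c=2 (map FFF.....)
[4] unlink(c) — a=1 b=0 (map FF......)
[5] append(b, 1) — a=1 b=0,2 (map FFF.....)
[6] truncate(b, 1) — a=1 b=0 (map FF......)
[7] append(b, 1) — a=1 b=0,2 (map FFF.....)
[8] unlink(a) — b=0,2 (map F.F.....)

blocks(b) = [0, 2]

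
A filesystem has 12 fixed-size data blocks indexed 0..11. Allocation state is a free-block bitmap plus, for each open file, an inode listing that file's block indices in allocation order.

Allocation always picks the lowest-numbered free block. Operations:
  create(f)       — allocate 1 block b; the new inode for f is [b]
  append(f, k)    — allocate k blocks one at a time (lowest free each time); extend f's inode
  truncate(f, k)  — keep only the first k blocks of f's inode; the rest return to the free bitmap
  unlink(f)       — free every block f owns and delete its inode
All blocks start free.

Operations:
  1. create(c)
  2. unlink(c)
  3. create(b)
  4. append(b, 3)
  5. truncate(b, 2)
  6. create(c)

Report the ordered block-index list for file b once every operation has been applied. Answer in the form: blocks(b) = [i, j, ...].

create(c): bitmap=F........... | c=[0]
unlink(c): bitmap=............ | 
create(b): bitmap=F........... | b=[0]
append(b, 3): bitmap=FFFF........ | b=[0, 1, 2, 3]
truncate(b, 2): bitmap=FF.......... | b=[0, 1]
create(c): bitmap=FFF......... | b=[0, 1] c=[2]

blocks(b) = [0, 1]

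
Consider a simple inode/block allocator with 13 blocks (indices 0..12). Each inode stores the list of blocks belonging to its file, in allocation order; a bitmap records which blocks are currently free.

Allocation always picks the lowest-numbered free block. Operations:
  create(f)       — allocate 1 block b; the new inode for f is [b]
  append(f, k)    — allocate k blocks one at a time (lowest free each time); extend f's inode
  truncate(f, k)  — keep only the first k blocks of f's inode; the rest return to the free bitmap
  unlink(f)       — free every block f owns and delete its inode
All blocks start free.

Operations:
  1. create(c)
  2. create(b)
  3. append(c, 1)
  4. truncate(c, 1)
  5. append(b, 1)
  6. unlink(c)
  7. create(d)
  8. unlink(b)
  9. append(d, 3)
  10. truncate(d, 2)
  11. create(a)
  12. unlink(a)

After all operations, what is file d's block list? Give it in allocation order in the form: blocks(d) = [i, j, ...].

[1] create(c) — c=0 (map F............)
[2] create(b) — b=1 c=0 (map FF...........)
[3] append(c, 1) — b=1 c=0,2 (map FFF..........)
[4] truncate(c, 1) — b=1 c=0 (map FF...........)
[5] append(b, 1) — b=1,2 c=0 (map FFF..........)
[6] unlink(c) — b=1,2 (map .FF..........)
[7] create(d) — b=1,2 d=0 (map FFF..........)
[8] unlink(b) — d=0 (map F............)
[9] append(d, 3) — d=0,1,2,3 (map FFFF.........)
[10] truncate(d, 2) — d=0,1 (map FF...........)
[11] create(a) — a=2 d=0,1 (map FFF..........)
[12] unlink(a) — d=0,1 (map FF...........)

blocks(d) = [0, 1]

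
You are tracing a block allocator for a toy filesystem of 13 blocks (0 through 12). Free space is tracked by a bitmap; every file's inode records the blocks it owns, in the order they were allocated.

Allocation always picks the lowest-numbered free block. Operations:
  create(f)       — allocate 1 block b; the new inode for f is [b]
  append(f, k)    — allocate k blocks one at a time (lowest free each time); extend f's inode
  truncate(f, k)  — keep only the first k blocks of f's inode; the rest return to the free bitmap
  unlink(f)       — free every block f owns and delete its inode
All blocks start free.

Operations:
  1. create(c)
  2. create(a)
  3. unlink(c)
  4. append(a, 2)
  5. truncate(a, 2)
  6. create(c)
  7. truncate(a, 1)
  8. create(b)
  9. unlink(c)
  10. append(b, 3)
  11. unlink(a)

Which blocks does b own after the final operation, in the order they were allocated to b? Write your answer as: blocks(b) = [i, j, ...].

  1. create(c)  ⇒  F............  {c→[0]}
  2. create(a)  ⇒  FF...........  {a→[1]; c→[0]}
  3. unlink(c)  ⇒  .F...........  {a→[1]}
  4. append(a, 2)  ⇒  FFF..........  {a→[1, 0, 2]}
  5. truncate(a, 2)  ⇒  FF...........  {a→[1, 0]}
  6. create(c)  ⇒  FFF..........  {a→[1, 0]; c→[2]}
  7. truncate(a, 1)  ⇒  .FF..........  {a→[1]; c→[2]}
  8. create(b)  ⇒  FFF..........  {a→[1]; b→[0]; c→[2]}
  9. unlink(c)  ⇒  FF...........  {a→[1]; b→[0]}
  10. append(b, 3)  ⇒  FFFFF........  {a→[1]; b→[0, 2, 3, 4]}
  11. unlink(a)  ⇒  F.FFF........  {b→[0, 2, 3, 4]}

blocks(b) = [0, 2, 3, 4]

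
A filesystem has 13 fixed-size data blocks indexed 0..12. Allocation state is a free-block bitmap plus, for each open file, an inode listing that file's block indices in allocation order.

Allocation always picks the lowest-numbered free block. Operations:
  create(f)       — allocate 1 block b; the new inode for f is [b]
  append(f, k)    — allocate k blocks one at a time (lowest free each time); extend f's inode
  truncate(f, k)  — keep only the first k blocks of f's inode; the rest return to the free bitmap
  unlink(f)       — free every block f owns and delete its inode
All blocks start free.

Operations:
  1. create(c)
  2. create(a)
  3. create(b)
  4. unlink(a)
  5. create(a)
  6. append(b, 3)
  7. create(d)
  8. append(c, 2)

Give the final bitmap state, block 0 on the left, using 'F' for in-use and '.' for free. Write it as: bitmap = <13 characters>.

bitmap = FFFFFFFFF....

  1. create(c)  ⇒  F............  {c→[0]}
  2. create(a)  ⇒  FF...........  {a→[1]; c→[0]}
  3. create(b)  ⇒  FFF..........  {a→[1]; b→[2]; c→[0]}
  4. unlink(a)  ⇒  F.F..........  {b→[2]; c→[0]}
  5. create(a)  ⇒  FFF..........  {a→[1]; b→[2]; c→[0]}
  6. append(b, 3)  ⇒  FFFFFF.......  {a→[1]; b→[2, 3, 4, 5]; c→[0]}
  7. create(d)  ⇒  FFFFFFF......  {a→[1]; b→[2, 3, 4, 5]; c→[0]; d→[6]}
  8. append(c, 2)  ⇒  FFFFFFFFF....  {a→[1]; b→[2, 3, 4, 5]; c→[0, 7, 8]; d→[6]}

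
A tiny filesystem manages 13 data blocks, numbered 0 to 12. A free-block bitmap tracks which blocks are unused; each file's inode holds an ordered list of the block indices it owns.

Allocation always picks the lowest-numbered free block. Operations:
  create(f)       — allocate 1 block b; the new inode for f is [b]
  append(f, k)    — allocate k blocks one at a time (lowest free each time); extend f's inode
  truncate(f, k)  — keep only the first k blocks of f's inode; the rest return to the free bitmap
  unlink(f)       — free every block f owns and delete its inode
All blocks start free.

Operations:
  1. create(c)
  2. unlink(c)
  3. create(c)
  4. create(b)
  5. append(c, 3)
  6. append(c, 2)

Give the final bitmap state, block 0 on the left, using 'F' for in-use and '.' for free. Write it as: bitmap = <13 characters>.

  1. create(c)  ⇒  F............  {c→[0]}
  2. unlink(c)  ⇒  .............  {}
  3. create(c)  ⇒  F............  {c→[0]}
  4. create(b)  ⇒  FF...........  {b→[1]; c→[0]}
  5. append(c, 3)  ⇒  FFFFF........  {b→[1]; c→[0, 2, 3, 4]}
  6. append(c, 2)  ⇒  FFFFFFF......  {b→[1]; c→[0, 2, 3, 4, 5, 6]}

bitmap = FFFFFFF......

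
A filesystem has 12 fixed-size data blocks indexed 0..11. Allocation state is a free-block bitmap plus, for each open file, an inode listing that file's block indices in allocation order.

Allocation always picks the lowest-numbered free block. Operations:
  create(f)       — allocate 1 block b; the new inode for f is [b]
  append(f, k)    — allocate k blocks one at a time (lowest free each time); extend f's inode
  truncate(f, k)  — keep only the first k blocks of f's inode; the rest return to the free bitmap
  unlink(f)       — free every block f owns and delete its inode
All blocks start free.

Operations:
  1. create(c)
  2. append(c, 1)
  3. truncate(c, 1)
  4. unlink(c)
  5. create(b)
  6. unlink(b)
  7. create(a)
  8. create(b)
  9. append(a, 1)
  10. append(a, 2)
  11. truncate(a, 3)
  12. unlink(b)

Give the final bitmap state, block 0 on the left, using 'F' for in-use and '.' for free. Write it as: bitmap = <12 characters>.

bitmap = F.FF........

  1. create(c)  ⇒  F...........  {c→[0]}
  2. append(c, 1)  ⇒  FF..........  {c→[0, 1]}
  3. truncate(c, 1)  ⇒  F...........  {c→[0]}
  4. unlink(c)  ⇒  ............  {}
  5. create(b)  ⇒  F...........  {b→[0]}
  6. unlink(b)  ⇒  ............  {}
  7. create(a)  ⇒  F...........  {a→[0]}
  8. create(b)  ⇒  FF..........  {a→[0]; b→[1]}
  9. append(a, 1)  ⇒  FFF.........  {a→[0, 2]; b→[1]}
  10. append(a, 2)  ⇒  FFFFF.......  {a→[0, 2, 3, 4]; b→[1]}
  11. truncate(a, 3)  ⇒  FFFF........  {a→[0, 2, 3]; b→[1]}
  12. unlink(b)  ⇒  F.FF........  {a→[0, 2, 3]}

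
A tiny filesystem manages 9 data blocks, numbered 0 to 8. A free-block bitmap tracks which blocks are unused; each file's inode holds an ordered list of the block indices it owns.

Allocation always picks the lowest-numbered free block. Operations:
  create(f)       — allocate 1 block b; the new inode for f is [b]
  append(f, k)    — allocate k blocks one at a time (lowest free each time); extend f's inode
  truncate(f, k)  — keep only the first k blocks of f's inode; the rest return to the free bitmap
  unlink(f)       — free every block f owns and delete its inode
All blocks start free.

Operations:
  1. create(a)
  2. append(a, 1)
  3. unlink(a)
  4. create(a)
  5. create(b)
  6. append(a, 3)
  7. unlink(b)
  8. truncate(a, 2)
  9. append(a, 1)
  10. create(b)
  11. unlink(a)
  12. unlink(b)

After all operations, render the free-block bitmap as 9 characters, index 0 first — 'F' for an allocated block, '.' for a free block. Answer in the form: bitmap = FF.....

  1. create(a)  ⇒  F........  {a→[0]}
  2. append(a, 1)  ⇒  FF.......  {a→[0, 1]}
  3. unlink(a)  ⇒  .........  {}
  4. create(a)  ⇒  F........  {a→[0]}
  5. create(b)  ⇒  FF.......  {a→[0]; b→[1]}
  6. append(a, 3)  ⇒  FFFFF....  {a→[0, 2, 3, 4]; b→[1]}
  7. unlink(b)  ⇒  F.FFF....  {a→[0, 2, 3, 4]}
  8. truncate(a, 2)  ⇒  F.F......  {a→[0, 2]}
  9. append(a, 1)  ⇒  FFF......  {a→[0, 2, 1]}
  10. create(b)  ⇒  FFFF.....  {a→[0, 2, 1]; b→[3]}
  11. unlink(a)  ⇒  ...F.....  {b→[3]}
  12. unlink(b)  ⇒  .........  {}

bitmap = .........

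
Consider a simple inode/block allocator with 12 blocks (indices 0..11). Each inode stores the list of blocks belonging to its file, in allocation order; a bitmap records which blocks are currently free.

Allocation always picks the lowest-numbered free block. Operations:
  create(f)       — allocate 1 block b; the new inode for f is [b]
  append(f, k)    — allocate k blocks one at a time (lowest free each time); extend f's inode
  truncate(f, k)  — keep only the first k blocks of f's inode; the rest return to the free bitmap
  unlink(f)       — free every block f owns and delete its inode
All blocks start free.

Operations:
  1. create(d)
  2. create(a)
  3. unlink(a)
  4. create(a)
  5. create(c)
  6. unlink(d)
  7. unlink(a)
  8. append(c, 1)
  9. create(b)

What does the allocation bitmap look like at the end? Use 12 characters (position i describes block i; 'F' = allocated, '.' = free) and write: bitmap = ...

after create(d) → d:[0]  free=[F...........]
after create(a) → a:[1], d:[0]  free=[FF..........]
after unlink(a) → d:[0]  free=[F...........]
after create(a) → a:[1], d:[0]  free=[FF..........]
after create(c) → a:[1], c:[2], d:[0]  free=[FFF.........]
after unlink(d) → a:[1], c:[2]  free=[.FF.........]
after unlink(a) → c:[2]  free=[..F.........]
after append(c, 1) → c:[2, 0]  free=[F.F.........]
after create(b) → b:[1], c:[2, 0]  free=[FFF.........]

bitmap = FFF.........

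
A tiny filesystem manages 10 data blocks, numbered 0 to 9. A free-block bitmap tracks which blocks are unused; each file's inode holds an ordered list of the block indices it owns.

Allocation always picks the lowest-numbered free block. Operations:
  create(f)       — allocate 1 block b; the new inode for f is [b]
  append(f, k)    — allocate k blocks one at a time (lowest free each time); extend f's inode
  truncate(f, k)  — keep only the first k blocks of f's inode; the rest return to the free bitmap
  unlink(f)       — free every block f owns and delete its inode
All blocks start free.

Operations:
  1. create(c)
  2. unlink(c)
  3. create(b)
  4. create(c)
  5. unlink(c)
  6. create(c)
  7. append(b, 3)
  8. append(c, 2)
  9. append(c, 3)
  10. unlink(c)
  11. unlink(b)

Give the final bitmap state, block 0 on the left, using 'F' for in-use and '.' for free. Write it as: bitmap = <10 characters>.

bitmap = ..........

  1. create(c)  ⇒  F.........  {c→[0]}
  2. unlink(c)  ⇒  ..........  {}
  3. create(b)  ⇒  F.........  {b→[0]}
  4. create(c)  ⇒  FF........  {b→[0]; c→[1]}
  5. unlink(c)  ⇒  F.........  {b→[0]}
  6. create(c)  ⇒  FF........  {b→[0]; c→[1]}
  7. append(b, 3)  ⇒  FFFFF.....  {b→[0, 2, 3, 4]; c→[1]}
  8. append(c, 2)  ⇒  FFFFFFF...  {b→[0, 2, 3, 4]; c→[1, 5, 6]}
  9. append(c, 3)  ⇒  FFFFFFFFFF  {b→[0, 2, 3, 4]; c→[1, 5, 6, 7, 8, 9]}
  10. unlink(c)  ⇒  F.FFF.....  {b→[0, 2, 3, 4]}
  11. unlink(b)  ⇒  ..........  {}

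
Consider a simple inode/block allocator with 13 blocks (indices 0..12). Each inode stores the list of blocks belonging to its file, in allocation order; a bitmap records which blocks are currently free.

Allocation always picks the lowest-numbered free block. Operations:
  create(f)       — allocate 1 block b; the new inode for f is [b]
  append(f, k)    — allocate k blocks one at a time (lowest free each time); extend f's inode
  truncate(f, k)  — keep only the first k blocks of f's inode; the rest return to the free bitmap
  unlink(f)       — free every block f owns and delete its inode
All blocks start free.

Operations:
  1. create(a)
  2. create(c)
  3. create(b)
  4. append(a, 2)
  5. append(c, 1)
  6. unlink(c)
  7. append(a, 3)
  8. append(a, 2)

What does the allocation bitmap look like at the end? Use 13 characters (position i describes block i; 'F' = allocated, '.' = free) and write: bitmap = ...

after create(a) → a:[0]  free=[F............]
after create(c) → a:[0], c:[1]  free=[FF...........]
after create(b) → a:[0], b:[2], c:[1]  free=[FFF..........]
after append(a, 2) → a:[0, 3, 4], b:[2], c:[1]  free=[FFFFF........]
after append(c, 1) → a:[0, 3, 4], b:[2], c:[1, 5]  free=[FFFFFF.......]
after unlink(c) → a:[0, 3, 4], b:[2]  free=[F.FFF........]
after append(a, 3) → a:[0, 3, 4, 1, 5, 6], b:[2]  free=[FFFFFFF......]
after append(a, 2) → a:[0, 3, 4, 1, 5, 6, 7, 8], b:[2]  free=[FFFFFFFFF....]

bitmap = FFFFFFFFF....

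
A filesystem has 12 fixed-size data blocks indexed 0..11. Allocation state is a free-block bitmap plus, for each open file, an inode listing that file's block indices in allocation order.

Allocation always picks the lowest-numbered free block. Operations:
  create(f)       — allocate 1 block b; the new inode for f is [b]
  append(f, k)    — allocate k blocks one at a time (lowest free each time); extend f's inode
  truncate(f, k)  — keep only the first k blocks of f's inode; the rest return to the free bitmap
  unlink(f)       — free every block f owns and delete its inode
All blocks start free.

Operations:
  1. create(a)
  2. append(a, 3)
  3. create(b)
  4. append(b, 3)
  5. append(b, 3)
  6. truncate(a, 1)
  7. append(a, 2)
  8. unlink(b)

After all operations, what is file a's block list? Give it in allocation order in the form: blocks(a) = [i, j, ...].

  1. create(a)  ⇒  F...........  {a→[0]}
  2. append(a, 3)  ⇒  FFFF........  {a→[0, 1, 2, 3]}
  3. create(b)  ⇒  FFFFF.......  {a→[0, 1, 2, 3]; b→[4]}
  4. append(b, 3)  ⇒  FFFFFFFF....  {a→[0, 1, 2, 3]; b→[4, 5, 6, 7]}
  5. append(b, 3)  ⇒  FFFFFFFFFFF.  {a→[0, 1, 2, 3]; b→[4, 5, 6, 7, 8, 9, 10]}
  6. truncate(a, 1)  ⇒  F...FFFFFFF.  {a→[0]; b→[4, 5, 6, 7, 8, 9, 10]}
  7. append(a, 2)  ⇒  FFF.FFFFFFF.  {a→[0, 1, 2]; b→[4, 5, 6, 7, 8, 9, 10]}
  8. unlink(b)  ⇒  FFF.........  {a→[0, 1, 2]}

blocks(a) = [0, 1, 2]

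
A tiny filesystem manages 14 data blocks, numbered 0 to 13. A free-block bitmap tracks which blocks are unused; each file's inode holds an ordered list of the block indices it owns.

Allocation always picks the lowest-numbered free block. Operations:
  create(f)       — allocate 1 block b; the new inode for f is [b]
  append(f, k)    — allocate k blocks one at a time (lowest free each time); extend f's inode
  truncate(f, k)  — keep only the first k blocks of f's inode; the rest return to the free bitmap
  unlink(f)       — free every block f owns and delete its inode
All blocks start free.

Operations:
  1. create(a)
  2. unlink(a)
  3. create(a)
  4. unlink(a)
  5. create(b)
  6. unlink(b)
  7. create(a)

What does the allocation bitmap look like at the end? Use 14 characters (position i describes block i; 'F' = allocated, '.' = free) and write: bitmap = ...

bitmap = F.............

create(a): bitmap=F............. | a=[0]
unlink(a): bitmap=.............. | 
create(a): bitmap=F............. | a=[0]
unlink(a): bitmap=.............. | 
create(b): bitmap=F............. | b=[0]
unlink(b): bitmap=.............. | 
create(a): bitmap=F............. | a=[0]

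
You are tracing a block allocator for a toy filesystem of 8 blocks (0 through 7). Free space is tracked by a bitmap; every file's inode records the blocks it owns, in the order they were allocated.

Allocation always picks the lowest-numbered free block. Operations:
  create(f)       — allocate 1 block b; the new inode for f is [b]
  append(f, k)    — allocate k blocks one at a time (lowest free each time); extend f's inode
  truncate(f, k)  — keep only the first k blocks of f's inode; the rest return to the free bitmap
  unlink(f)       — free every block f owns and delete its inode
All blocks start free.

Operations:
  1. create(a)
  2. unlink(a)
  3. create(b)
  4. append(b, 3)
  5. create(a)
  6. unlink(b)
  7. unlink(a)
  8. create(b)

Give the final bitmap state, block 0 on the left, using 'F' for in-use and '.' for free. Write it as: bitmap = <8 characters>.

[1] create(a) — a=0 (map F.......)
[2] unlink(a) —  (map ........)
[3] create(b) — b=0 (map F.......)
[4] append(b, 3) — b=0,1,2,3 (map FFFF....)
[5] create(a) — a=4 b=0,1,2,3 (map FFFFF...)
[6] unlink(b) — a=4 (map ....F...)
[7] unlink(a) —  (map ........)
[8] create(b) — b=0 (map F.......)

bitmap = F.......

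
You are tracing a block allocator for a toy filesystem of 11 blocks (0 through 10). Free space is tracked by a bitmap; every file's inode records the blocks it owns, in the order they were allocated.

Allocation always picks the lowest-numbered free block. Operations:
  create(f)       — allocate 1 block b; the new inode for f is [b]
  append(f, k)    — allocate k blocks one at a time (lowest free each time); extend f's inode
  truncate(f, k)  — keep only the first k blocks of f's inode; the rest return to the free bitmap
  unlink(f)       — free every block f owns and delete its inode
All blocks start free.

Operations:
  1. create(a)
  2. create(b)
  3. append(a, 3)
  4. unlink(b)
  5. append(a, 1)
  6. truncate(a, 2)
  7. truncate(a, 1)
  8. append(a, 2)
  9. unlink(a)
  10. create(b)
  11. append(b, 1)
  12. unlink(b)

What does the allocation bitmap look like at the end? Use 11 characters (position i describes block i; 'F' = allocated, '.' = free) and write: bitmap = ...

[1] create(a) — a=0 (map F..........)
[2] create(b) — a=0 b=1 (map FF.........)
[3] append(a, 3) — a=0,2,3,4 b=1 (map FFFFF......)
[4] unlink(b) — a=0,2,3,4 (map F.FFF......)
[5] append(a, 1) — a=0,2,3,4,1 (map FFFFF......)
[6] truncate(a, 2) — a=0,2 (map F.F........)
[7] truncate(a, 1) — a=0 (map F..........)
[8] append(a, 2) — a=0,1,2 (map FFF........)
[9] unlink(a) —  (map ...........)
[10] create(b) — b=0 (map F..........)
[11] append(b, 1) — b=0,1 (map FF.........)
[12] unlink(b) —  (map ...........)

bitmap = ...........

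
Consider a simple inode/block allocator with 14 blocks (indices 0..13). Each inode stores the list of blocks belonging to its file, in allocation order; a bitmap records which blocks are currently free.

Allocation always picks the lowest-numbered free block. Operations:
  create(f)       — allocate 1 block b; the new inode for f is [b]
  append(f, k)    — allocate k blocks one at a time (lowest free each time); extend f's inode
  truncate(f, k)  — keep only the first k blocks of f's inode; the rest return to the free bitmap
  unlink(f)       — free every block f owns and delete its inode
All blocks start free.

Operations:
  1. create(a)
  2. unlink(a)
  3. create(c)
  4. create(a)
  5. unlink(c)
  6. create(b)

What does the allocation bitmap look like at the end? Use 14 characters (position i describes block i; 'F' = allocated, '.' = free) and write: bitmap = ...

[1] create(a) — a=0 (map F.............)
[2] unlink(a) —  (map ..............)
[3] create(c) — c=0 (map F.............)
[4] create(a) — a=1 c=0 (map FF............)
[5] unlink(c) — a=1 (map .F............)
[6] create(b) — a=1 b=0 (map FF............)

bitmap = FF............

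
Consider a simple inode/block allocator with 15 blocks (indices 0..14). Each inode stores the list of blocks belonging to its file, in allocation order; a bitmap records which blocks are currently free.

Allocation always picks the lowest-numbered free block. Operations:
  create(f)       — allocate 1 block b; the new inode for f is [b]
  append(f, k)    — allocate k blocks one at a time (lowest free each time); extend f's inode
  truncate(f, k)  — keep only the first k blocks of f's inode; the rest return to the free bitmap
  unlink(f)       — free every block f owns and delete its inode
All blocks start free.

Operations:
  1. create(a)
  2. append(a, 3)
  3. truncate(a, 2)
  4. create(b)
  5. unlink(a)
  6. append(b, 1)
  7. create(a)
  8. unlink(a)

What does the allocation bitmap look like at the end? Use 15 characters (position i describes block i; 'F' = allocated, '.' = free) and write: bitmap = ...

bitmap = F.F............

  1. create(a)  ⇒  F..............  {a→[0]}
  2. append(a, 3)  ⇒  FFFF...........  {a→[0, 1, 2, 3]}
  3. truncate(a, 2)  ⇒  FF.............  {a→[0, 1]}
  4. create(b)  ⇒  FFF............  {a→[0, 1]; b→[2]}
  5. unlink(a)  ⇒  ..F............  {b→[2]}
  6. append(b, 1)  ⇒  F.F............  {b→[2, 0]}
  7. create(a)  ⇒  FFF............  {a→[1]; b→[2, 0]}
  8. unlink(a)  ⇒  F.F............  {b→[2, 0]}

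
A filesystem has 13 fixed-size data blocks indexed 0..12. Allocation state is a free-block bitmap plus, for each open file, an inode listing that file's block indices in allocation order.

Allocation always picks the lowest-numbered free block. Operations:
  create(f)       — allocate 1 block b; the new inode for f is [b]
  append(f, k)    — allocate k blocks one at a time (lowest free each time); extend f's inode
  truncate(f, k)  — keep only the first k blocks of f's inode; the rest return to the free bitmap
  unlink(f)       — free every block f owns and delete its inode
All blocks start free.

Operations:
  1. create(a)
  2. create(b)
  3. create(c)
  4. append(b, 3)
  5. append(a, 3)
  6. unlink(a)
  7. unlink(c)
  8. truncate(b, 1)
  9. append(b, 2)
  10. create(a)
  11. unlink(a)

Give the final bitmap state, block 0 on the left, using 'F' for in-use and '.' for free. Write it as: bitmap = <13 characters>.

bitmap = FFF..........

after create(a) → a:[0]  free=[F............]
after create(b) → a:[0], b:[1]  free=[FF...........]
after create(c) → a:[0], b:[1], c:[2]  free=[FFF..........]
after append(b, 3) → a:[0], b:[1, 3, 4, 5], c:[2]  free=[FFFFFF.......]
after append(a, 3) → a:[0, 6, 7, 8], b:[1, 3, 4, 5], c:[2]  free=[FFFFFFFFF....]
after unlink(a) → b:[1, 3, 4, 5], c:[2]  free=[.FFFFF.......]
after unlink(c) → b:[1, 3, 4, 5]  free=[.F.FFF.......]
after truncate(b, 1) → b:[1]  free=[.F...........]
after append(b, 2) → b:[1, 0, 2]  free=[FFF..........]
after create(a) → a:[3], b:[1, 0, 2]  free=[FFFF.........]
after unlink(a) → b:[1, 0, 2]  free=[FFF..........]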